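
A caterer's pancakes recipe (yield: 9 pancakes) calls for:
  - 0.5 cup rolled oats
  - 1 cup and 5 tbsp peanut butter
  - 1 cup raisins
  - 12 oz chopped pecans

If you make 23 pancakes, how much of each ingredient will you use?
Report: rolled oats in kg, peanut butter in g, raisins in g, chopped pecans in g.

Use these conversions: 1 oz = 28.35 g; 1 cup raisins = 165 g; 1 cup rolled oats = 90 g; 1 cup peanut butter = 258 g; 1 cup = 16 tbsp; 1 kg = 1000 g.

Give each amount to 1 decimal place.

rolled oats: 0.1 kg; peanut butter: 865.4 g; raisins: 421.7 g; chopped pecans: 869.4 g

Scaling factor: 23/9.
rolled oats: 0.5 cup × 23/9 × 90 g/cup ÷ 1000 g/kg ≈ 0.1 kg
peanut butter: (1 cup + 5 tbsp = 1.3125 cup) × 23/9 × 258 g/cup ≈ 865.4 g
raisins: 1 cup × 23/9 × 165 g/cup ≈ 421.7 g
chopped pecans: 12 oz × 23/9 × 28.35 g/oz = 869.4 g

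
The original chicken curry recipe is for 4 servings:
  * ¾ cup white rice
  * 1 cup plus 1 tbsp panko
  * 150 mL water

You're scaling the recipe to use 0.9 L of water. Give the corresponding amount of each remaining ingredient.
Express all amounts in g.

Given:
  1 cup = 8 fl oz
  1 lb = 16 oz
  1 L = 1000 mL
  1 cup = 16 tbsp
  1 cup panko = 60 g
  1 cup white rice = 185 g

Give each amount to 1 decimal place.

The original recipe has 0.15 L of water, so the scaling factor is 0.9 ÷ 0.15 = 6.
white rice: 0.75 cup × 6 × 185 g/cup = 832.5 g
panko: (1 cup + 1 tbsp = 1.0625 cup) × 6 × 60 g/cup = 382.5 g

white rice: 832.5 g; panko: 382.5 g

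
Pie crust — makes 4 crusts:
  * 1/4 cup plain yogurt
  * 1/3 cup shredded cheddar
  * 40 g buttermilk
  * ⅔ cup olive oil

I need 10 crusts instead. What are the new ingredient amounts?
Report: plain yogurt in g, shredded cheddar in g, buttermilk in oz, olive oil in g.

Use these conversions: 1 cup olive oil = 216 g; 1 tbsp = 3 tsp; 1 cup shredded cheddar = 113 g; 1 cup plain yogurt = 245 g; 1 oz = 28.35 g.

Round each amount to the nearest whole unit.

plain yogurt: 153 g; shredded cheddar: 94 g; buttermilk: 4 oz; olive oil: 360 g

Scaling factor: 10/4 = 5/2 = 2.5.
plain yogurt: 0.25 cup × 5/2 × 245 g/cup ≈ 153 g
shredded cheddar: 1/3 cup × 5/2 × 113 g/cup ≈ 94 g
buttermilk: 40 g × 5/2 ÷ 28.35 g/oz ≈ 4 oz
olive oil: 2/3 cup × 5/2 × 216 g/cup = 360 g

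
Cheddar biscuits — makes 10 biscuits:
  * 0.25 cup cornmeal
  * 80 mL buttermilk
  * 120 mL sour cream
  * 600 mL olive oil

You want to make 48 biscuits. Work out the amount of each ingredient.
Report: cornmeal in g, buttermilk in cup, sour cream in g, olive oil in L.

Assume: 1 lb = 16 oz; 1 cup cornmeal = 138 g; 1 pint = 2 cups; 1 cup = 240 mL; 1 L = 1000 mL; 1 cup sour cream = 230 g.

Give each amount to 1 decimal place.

Scaling factor: 48/10 = 24/5 = 4.8.
cornmeal: 0.25 cup × 24/5 × 138 g/cup = 165.6 g
buttermilk: 80 mL × 24/5 ÷ 240 mL/cup = 1.6 cup
sour cream: 120 mL × 24/5 ÷ 240 mL/cup × 230 g/cup = 552.0 g
olive oil: 600 mL × 24/5 ÷ 1000 mL/L ≈ 2.9 L

cornmeal: 165.6 g; buttermilk: 1.6 cup; sour cream: 552.0 g; olive oil: 2.9 L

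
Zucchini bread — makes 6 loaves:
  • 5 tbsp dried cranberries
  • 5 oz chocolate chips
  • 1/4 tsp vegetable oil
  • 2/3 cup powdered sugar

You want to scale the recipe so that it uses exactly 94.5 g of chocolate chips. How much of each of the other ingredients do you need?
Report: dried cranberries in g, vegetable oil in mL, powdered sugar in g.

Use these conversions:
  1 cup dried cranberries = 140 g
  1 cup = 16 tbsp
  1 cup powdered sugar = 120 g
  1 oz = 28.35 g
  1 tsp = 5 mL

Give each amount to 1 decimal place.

The original recipe has 141.75 g of chocolate chips, so the scaling factor is 94.5 ÷ 141.75 = 2/3.
dried cranberries: 5 tbsp × 2/3 ÷ 16 tbsp/cup × 140 g/cup ≈ 29.2 g
vegetable oil: 0.25 tsp × 2/3 × 5 mL/tsp ≈ 0.8 mL
powdered sugar: 2/3 cup × 2/3 × 120 g/cup ≈ 53.3 g

dried cranberries: 29.2 g; vegetable oil: 0.8 mL; powdered sugar: 53.3 g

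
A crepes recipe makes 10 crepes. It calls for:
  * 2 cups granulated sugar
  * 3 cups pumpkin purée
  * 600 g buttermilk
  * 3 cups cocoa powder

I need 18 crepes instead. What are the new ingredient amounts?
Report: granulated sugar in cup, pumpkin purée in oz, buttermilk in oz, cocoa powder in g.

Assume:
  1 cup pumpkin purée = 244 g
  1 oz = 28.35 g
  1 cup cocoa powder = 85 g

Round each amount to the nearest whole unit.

granulated sugar: 4 cup; pumpkin purée: 46 oz; buttermilk: 38 oz; cocoa powder: 459 g

Scaling factor: 18/10 = 9/5 = 1.8.
granulated sugar: 2 cup × 9/5 ≈ 4 cup
pumpkin purée: 3 cup × 9/5 × 244 g/cup ÷ 28.35 g/oz ≈ 46 oz
buttermilk: 600 g × 9/5 ÷ 28.35 g/oz ≈ 38 oz
cocoa powder: 3 cup × 9/5 × 85 g/cup = 459 g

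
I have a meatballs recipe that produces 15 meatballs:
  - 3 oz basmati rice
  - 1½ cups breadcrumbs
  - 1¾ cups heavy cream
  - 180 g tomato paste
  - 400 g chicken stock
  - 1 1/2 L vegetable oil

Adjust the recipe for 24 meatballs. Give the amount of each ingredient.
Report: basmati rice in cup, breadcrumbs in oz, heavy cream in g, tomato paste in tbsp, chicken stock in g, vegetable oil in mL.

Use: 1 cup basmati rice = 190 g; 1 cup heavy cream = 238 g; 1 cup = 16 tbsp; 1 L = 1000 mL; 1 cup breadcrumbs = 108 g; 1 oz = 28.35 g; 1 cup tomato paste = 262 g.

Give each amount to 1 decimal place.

Scaling factor: 24/15 = 8/5 = 1.6.
basmati rice: 3 oz × 8/5 × 28.35 g/oz ÷ 190 g/cup ≈ 0.7 cup
breadcrumbs: 1.5 cup × 8/5 × 108 g/cup ÷ 28.35 g/oz ≈ 9.1 oz
heavy cream: 1.75 cup × 8/5 × 238 g/cup = 666.4 g
tomato paste: 180 g × 8/5 ÷ 262 g/cup × 16 tbsp/cup ≈ 17.6 tbsp
chicken stock: 400 g × 8/5 = 640.0 g
vegetable oil: 1.5 L × 8/5 × 1000 mL/L = 2400.0 mL

basmati rice: 0.7 cup; breadcrumbs: 9.1 oz; heavy cream: 666.4 g; tomato paste: 17.6 tbsp; chicken stock: 640.0 g; vegetable oil: 2400.0 mL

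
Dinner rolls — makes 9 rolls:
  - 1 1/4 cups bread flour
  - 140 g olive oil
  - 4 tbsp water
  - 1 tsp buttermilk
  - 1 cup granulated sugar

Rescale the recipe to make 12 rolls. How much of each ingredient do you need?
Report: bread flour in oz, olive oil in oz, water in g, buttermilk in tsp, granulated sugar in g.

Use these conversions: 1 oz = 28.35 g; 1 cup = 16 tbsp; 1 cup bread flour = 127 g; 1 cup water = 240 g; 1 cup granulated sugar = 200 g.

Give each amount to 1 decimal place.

bread flour: 7.5 oz; olive oil: 6.6 oz; water: 80.0 g; buttermilk: 1.3 tsp; granulated sugar: 266.7 g

Scaling factor: 12/9 = 4/3.
bread flour: 1.25 cup × 4/3 × 127 g/cup ÷ 28.35 g/oz ≈ 7.5 oz
olive oil: 140 g × 4/3 ÷ 28.35 g/oz ≈ 6.6 oz
water: 4 tbsp × 4/3 ÷ 16 tbsp/cup × 240 g/cup = 80.0 g
buttermilk: 1 tsp × 4/3 ≈ 1.3 tsp
granulated sugar: 1 cup × 4/3 × 200 g/cup ≈ 266.7 g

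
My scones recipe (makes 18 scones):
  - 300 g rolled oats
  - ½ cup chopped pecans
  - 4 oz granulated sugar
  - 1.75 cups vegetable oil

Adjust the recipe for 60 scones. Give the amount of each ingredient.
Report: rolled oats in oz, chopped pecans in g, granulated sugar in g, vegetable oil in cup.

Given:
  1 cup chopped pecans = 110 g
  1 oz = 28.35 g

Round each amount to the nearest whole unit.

Scaling factor: 60/18 = 10/3.
rolled oats: 300 g × 10/3 ÷ 28.35 g/oz ≈ 35 oz
chopped pecans: 0.5 cup × 10/3 × 110 g/cup ≈ 183 g
granulated sugar: 4 oz × 10/3 × 28.35 g/oz = 378 g
vegetable oil: 1.75 cup × 10/3 ≈ 6 cup

rolled oats: 35 oz; chopped pecans: 183 g; granulated sugar: 378 g; vegetable oil: 6 cup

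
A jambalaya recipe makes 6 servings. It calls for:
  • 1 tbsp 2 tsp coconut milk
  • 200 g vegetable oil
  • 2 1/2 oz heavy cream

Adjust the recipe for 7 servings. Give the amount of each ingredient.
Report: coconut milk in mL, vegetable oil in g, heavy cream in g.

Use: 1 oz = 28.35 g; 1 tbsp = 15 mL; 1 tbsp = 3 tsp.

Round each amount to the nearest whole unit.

Scaling factor: 7/6.
coconut milk: (1 tbsp + 2 tsp = 5/3 tbsp) × 7/6 × 15 mL/tbsp ≈ 29 mL
vegetable oil: 200 g × 7/6 ≈ 233 g
heavy cream: 2.5 oz × 7/6 × 28.35 g/oz ≈ 83 g

coconut milk: 29 mL; vegetable oil: 233 g; heavy cream: 83 g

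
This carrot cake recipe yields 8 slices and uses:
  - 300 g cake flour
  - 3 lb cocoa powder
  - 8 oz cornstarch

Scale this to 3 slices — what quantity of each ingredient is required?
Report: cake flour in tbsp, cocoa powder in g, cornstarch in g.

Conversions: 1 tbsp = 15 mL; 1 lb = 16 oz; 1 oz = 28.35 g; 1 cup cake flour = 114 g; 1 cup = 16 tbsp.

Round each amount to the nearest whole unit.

cake flour: 16 tbsp; cocoa powder: 510 g; cornstarch: 85 g

Scaling factor: 3/8 = 0.375.
cake flour: 300 g × 3/8 ÷ 114 g/cup × 16 tbsp/cup ≈ 16 tbsp
cocoa powder: 3 lb × 3/8 × 16 oz/lb × 28.35 g/oz ≈ 510 g
cornstarch: 8 oz × 3/8 × 28.35 g/oz ≈ 85 g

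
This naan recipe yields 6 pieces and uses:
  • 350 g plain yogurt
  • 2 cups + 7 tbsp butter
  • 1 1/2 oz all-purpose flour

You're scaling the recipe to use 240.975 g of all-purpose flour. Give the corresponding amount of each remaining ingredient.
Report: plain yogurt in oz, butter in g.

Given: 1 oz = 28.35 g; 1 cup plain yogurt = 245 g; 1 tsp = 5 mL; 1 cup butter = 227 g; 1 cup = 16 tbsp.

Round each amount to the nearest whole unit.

The original recipe has 42.525 g of all-purpose flour, so the scaling factor is 240.975 ÷ 42.525 = 17/3.
plain yogurt: 350 g × 17/3 ÷ 28.35 g/oz ≈ 70 oz
butter: (2 cup + 7 tbsp = 2.4375 cup) × 17/3 × 227 g/cup ≈ 3135 g

plain yogurt: 70 oz; butter: 3135 g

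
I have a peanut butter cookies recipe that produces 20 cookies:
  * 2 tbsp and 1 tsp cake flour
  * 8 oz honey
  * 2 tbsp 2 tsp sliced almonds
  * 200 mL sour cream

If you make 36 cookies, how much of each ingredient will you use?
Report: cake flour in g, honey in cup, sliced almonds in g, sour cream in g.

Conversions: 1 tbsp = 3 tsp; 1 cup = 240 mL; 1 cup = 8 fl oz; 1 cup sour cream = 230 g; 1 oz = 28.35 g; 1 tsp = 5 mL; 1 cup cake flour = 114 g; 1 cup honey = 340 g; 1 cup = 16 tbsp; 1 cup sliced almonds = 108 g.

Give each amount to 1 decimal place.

cake flour: 29.9 g; honey: 1.2 cup; sliced almonds: 32.4 g; sour cream: 345.0 g

Scaling factor: 36/20 = 9/5 = 1.8.
cake flour: (2 tbsp + 1 tsp = 7/3 tbsp) × 9/5 ÷ 16 tbsp/cup × 114 g/cup ≈ 29.9 g
honey: 8 oz × 9/5 × 28.35 g/oz ÷ 340 g/cup ≈ 1.2 cup
sliced almonds: (2 tbsp + 2 tsp = 8/3 tbsp) × 9/5 ÷ 16 tbsp/cup × 108 g/cup = 32.4 g
sour cream: 200 mL × 9/5 ÷ 240 mL/cup × 230 g/cup = 345.0 g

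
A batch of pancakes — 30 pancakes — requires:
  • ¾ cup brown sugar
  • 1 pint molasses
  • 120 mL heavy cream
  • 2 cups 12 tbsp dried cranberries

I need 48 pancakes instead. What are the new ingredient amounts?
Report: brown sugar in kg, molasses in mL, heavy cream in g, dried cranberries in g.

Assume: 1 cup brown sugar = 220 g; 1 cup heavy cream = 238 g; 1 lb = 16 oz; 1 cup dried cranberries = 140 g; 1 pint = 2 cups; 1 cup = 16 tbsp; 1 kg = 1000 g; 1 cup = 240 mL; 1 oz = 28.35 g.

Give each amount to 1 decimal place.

brown sugar: 0.3 kg; molasses: 768.0 mL; heavy cream: 190.4 g; dried cranberries: 616.0 g

Scaling factor: 48/30 = 8/5 = 1.6.
brown sugar: 0.75 cup × 8/5 × 220 g/cup ÷ 1000 g/kg ≈ 0.3 kg
molasses: 1 pint × 8/5 × 2 cup/pint × 240 mL/cup = 768.0 mL
heavy cream: 120 mL × 8/5 ÷ 240 mL/cup × 238 g/cup = 190.4 g
dried cranberries: (2 cup + 12 tbsp = 2.75 cup) × 8/5 × 140 g/cup = 616.0 g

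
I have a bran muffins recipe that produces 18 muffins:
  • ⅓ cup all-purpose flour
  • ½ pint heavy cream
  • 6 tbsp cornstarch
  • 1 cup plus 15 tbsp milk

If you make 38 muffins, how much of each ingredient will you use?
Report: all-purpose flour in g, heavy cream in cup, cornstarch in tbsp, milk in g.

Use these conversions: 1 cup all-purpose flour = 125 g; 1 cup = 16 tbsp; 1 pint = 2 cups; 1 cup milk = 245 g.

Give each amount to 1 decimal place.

Scaling factor: 38/18 = 19/9.
all-purpose flour: 1/3 cup × 19/9 × 125 g/cup ≈ 88.0 g
heavy cream: 0.5 pint × 19/9 × 2 cup/pint ≈ 2.1 cup
cornstarch: 6 tbsp × 19/9 ≈ 12.7 tbsp
milk: (1 cup + 15 tbsp = 1.9375 cup) × 19/9 × 245 g/cup ≈ 1002.1 g

all-purpose flour: 88.0 g; heavy cream: 2.1 cup; cornstarch: 12.7 tbsp; milk: 1002.1 g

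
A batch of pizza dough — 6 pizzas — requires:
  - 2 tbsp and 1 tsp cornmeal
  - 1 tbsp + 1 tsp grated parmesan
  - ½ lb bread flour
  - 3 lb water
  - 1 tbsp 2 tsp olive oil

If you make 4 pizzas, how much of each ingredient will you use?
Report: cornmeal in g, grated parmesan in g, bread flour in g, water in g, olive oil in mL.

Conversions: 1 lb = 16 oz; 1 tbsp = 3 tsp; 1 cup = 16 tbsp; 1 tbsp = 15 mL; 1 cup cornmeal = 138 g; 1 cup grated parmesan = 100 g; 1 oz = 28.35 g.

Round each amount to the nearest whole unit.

Scaling factor: 4/6 = 2/3.
cornmeal: (2 tbsp + 1 tsp = 7/3 tbsp) × 2/3 ÷ 16 tbsp/cup × 138 g/cup ≈ 13 g
grated parmesan: (1 tbsp + 1 tsp = 4/3 tbsp) × 2/3 ÷ 16 tbsp/cup × 100 g/cup ≈ 6 g
bread flour: 0.5 lb × 2/3 × 16 oz/lb × 28.35 g/oz ≈ 151 g
water: 3 lb × 2/3 × 16 oz/lb × 28.35 g/oz ≈ 907 g
olive oil: (1 tbsp + 2 tsp = 5/3 tbsp) × 2/3 × 15 mL/tbsp ≈ 17 mL

cornmeal: 13 g; grated parmesan: 6 g; bread flour: 151 g; water: 907 g; olive oil: 17 mL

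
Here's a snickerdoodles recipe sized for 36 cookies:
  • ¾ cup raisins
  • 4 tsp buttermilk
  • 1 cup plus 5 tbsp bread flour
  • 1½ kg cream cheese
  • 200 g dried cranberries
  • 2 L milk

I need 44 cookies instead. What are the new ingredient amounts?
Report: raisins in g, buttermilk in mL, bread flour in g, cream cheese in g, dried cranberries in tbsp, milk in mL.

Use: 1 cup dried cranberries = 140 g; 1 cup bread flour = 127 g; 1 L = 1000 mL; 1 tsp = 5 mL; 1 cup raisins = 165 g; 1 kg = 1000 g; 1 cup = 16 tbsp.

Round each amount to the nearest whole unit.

Scaling factor: 44/36 = 11/9.
raisins: 0.75 cup × 11/9 × 165 g/cup ≈ 151 g
buttermilk: 4 tsp × 11/9 × 5 mL/tsp ≈ 24 mL
bread flour: (1 cup + 5 tbsp = 1.3125 cup) × 11/9 × 127 g/cup ≈ 204 g
cream cheese: 1.5 kg × 11/9 × 1000 g/kg ≈ 1833 g
dried cranberries: 200 g × 11/9 ÷ 140 g/cup × 16 tbsp/cup ≈ 28 tbsp
milk: 2 L × 11/9 × 1000 mL/L ≈ 2444 mL

raisins: 151 g; buttermilk: 24 mL; bread flour: 204 g; cream cheese: 1833 g; dried cranberries: 28 tbsp; milk: 2444 mL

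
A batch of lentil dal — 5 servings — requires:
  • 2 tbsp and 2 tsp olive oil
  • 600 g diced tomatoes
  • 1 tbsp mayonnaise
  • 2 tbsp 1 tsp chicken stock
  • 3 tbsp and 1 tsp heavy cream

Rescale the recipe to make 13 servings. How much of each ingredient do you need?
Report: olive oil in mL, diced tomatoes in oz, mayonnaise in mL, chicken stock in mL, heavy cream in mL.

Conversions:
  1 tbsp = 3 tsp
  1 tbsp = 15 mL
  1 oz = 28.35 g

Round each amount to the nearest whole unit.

Scaling factor: 13/5 = 2.6.
olive oil: (2 tbsp + 2 tsp = 8/3 tbsp) × 13/5 × 15 mL/tbsp = 104 mL
diced tomatoes: 600 g × 13/5 ÷ 28.35 g/oz ≈ 55 oz
mayonnaise: 1 tbsp × 13/5 × 15 mL/tbsp = 39 mL
chicken stock: (2 tbsp + 1 tsp = 7/3 tbsp) × 13/5 × 15 mL/tbsp = 91 mL
heavy cream: (3 tbsp + 1 tsp = 10/3 tbsp) × 13/5 × 15 mL/tbsp = 130 mL

olive oil: 104 mL; diced tomatoes: 55 oz; mayonnaise: 39 mL; chicken stock: 91 mL; heavy cream: 130 mL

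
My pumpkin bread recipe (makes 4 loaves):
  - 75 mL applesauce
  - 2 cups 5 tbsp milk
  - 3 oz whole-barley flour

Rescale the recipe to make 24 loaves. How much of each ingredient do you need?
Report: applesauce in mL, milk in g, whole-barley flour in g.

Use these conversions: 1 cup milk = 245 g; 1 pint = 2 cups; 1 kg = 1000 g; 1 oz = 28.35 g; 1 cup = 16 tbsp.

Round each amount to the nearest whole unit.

Scaling factor: 24/4 = 6.
applesauce: 75 mL × 6 = 450 mL
milk: (2 cup + 5 tbsp = 2.3125 cup) × 6 × 245 g/cup ≈ 3399 g
whole-barley flour: 3 oz × 6 × 28.35 g/oz ≈ 510 g

applesauce: 450 mL; milk: 3399 g; whole-barley flour: 510 g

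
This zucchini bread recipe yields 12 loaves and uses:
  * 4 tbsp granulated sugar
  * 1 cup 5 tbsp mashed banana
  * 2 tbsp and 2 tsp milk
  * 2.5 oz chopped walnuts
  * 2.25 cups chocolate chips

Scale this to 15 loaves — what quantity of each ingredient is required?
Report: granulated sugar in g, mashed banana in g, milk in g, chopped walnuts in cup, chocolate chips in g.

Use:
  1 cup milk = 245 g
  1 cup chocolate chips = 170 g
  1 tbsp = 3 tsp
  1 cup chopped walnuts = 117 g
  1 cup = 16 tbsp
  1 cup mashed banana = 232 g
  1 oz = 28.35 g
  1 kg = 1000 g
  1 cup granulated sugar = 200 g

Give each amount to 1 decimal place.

granulated sugar: 62.5 g; mashed banana: 380.6 g; milk: 51.0 g; chopped walnuts: 0.8 cup; chocolate chips: 478.1 g

Scaling factor: 15/12 = 5/4 = 1.25.
granulated sugar: 4 tbsp × 5/4 ÷ 16 tbsp/cup × 200 g/cup = 62.5 g
mashed banana: (1 cup + 5 tbsp = 1.3125 cup) × 5/4 × 232 g/cup ≈ 380.6 g
milk: (2 tbsp + 2 tsp = 8/3 tbsp) × 5/4 ÷ 16 tbsp/cup × 245 g/cup ≈ 51.0 g
chopped walnuts: 2.5 oz × 5/4 × 28.35 g/oz ÷ 117 g/cup ≈ 0.8 cup
chocolate chips: 2.25 cup × 5/4 × 170 g/cup ≈ 478.1 g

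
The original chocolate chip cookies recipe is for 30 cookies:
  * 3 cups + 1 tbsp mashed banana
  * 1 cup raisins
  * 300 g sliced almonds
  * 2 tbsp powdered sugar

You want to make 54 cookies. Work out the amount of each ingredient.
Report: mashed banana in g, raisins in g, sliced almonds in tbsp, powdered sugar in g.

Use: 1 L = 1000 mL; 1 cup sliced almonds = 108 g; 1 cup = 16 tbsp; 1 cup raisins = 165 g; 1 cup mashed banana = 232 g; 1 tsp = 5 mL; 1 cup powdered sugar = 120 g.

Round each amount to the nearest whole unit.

Scaling factor: 54/30 = 9/5 = 1.8.
mashed banana: (3 cup + 1 tbsp = 3.0625 cup) × 9/5 × 232 g/cup ≈ 1279 g
raisins: 1 cup × 9/5 × 165 g/cup = 297 g
sliced almonds: 300 g × 9/5 ÷ 108 g/cup × 16 tbsp/cup = 80 tbsp
powdered sugar: 2 tbsp × 9/5 ÷ 16 tbsp/cup × 120 g/cup = 27 g

mashed banana: 1279 g; raisins: 297 g; sliced almonds: 80 tbsp; powdered sugar: 27 g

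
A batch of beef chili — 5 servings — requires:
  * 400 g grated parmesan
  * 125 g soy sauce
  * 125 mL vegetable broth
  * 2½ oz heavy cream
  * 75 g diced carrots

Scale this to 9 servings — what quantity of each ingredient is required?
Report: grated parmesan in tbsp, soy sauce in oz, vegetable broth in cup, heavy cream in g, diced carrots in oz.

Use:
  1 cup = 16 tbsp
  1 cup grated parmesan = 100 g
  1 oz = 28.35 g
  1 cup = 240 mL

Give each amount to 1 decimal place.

Scaling factor: 9/5 = 1.8.
grated parmesan: 400 g × 9/5 ÷ 100 g/cup × 16 tbsp/cup = 115.2 tbsp
soy sauce: 125 g × 9/5 ÷ 28.35 g/oz ≈ 7.9 oz
vegetable broth: 125 mL × 9/5 ÷ 240 mL/cup ≈ 0.9 cup
heavy cream: 2.5 oz × 9/5 × 28.35 g/oz ≈ 127.6 g
diced carrots: 75 g × 9/5 ÷ 28.35 g/oz ≈ 4.8 oz

grated parmesan: 115.2 tbsp; soy sauce: 7.9 oz; vegetable broth: 0.9 cup; heavy cream: 127.6 g; diced carrots: 4.8 oz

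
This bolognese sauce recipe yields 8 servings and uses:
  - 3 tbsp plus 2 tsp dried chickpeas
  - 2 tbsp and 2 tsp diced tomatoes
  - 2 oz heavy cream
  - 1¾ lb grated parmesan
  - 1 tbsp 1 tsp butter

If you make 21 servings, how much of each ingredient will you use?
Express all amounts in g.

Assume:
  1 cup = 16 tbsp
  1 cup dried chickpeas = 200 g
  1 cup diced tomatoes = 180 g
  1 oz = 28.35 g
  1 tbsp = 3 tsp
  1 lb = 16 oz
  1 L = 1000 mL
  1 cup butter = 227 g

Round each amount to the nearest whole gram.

dried chickpeas: 120 g; diced tomatoes: 79 g; heavy cream: 149 g; grated parmesan: 2084 g; butter: 50 g

Scaling factor: 21/8 = 2.625.
dried chickpeas: (3 tbsp + 2 tsp = 11/3 tbsp) × 21/8 ÷ 16 tbsp/cup × 200 g/cup ≈ 120 g
diced tomatoes: (2 tbsp + 2 tsp = 8/3 tbsp) × 21/8 ÷ 16 tbsp/cup × 180 g/cup ≈ 79 g
heavy cream: 2 oz × 21/8 × 28.35 g/oz ≈ 149 g
grated parmesan: 1.75 lb × 21/8 × 16 oz/lb × 28.35 g/oz ≈ 2084 g
butter: (1 tbsp + 1 tsp = 4/3 tbsp) × 21/8 ÷ 16 tbsp/cup × 227 g/cup ≈ 50 g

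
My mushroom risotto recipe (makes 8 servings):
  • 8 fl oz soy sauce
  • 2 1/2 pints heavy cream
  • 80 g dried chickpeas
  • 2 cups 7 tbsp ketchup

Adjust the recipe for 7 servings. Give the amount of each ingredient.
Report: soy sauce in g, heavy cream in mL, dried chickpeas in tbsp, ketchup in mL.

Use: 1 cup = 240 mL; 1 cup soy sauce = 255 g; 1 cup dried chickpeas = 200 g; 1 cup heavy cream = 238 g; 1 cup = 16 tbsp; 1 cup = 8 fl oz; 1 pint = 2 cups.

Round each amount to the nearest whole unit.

Scaling factor: 7/8 = 0.875.
soy sauce: 8 fl oz × 7/8 ÷ 8 fl oz/cup × 255 g/cup ≈ 223 g
heavy cream: 2.5 pint × 7/8 × 2 cup/pint × 240 mL/cup = 1050 mL
dried chickpeas: 80 g × 7/8 ÷ 200 g/cup × 16 tbsp/cup ≈ 6 tbsp
ketchup: (2 cup + 7 tbsp = 2.4375 cup) × 7/8 × 240 mL/cup ≈ 512 mL

soy sauce: 223 g; heavy cream: 1050 mL; dried chickpeas: 6 tbsp; ketchup: 512 mL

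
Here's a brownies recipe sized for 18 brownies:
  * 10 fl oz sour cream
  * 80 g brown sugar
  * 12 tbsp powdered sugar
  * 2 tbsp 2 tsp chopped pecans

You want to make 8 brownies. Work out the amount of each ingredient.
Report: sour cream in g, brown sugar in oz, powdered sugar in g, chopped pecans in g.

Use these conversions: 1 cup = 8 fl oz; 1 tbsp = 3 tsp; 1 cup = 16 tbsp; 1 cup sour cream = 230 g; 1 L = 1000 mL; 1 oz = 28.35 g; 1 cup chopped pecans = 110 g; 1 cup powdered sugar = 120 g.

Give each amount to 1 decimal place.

Scaling factor: 8/18 = 4/9.
sour cream: 10 fl oz × 4/9 ÷ 8 fl oz/cup × 230 g/cup ≈ 127.8 g
brown sugar: 80 g × 4/9 ÷ 28.35 g/oz ≈ 1.3 oz
powdered sugar: 12 tbsp × 4/9 ÷ 16 tbsp/cup × 120 g/cup = 40.0 g
chopped pecans: (2 tbsp + 2 tsp = 8/3 tbsp) × 4/9 ÷ 16 tbsp/cup × 110 g/cup ≈ 8.1 g

sour cream: 127.8 g; brown sugar: 1.3 oz; powdered sugar: 40.0 g; chopped pecans: 8.1 g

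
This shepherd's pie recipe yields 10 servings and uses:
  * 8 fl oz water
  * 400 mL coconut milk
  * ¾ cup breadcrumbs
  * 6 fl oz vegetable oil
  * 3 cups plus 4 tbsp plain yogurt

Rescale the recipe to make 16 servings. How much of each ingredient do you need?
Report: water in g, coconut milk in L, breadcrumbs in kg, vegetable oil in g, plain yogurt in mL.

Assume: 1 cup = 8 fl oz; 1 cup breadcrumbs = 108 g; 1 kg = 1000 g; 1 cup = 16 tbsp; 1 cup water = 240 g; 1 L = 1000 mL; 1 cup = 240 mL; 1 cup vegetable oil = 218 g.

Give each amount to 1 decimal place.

water: 384.0 g; coconut milk: 0.6 L; breadcrumbs: 0.1 kg; vegetable oil: 261.6 g; plain yogurt: 1248.0 mL

Scaling factor: 16/10 = 8/5 = 1.6.
water: 8 fl oz × 8/5 ÷ 8 fl oz/cup × 240 g/cup = 384.0 g
coconut milk: 400 mL × 8/5 ÷ 1000 mL/L ≈ 0.6 L
breadcrumbs: 0.75 cup × 8/5 × 108 g/cup ÷ 1000 g/kg ≈ 0.1 kg
vegetable oil: 6 fl oz × 8/5 ÷ 8 fl oz/cup × 218 g/cup = 261.6 g
plain yogurt: (3 cup + 4 tbsp = 3.25 cup) × 8/5 × 240 mL/cup = 1248.0 mL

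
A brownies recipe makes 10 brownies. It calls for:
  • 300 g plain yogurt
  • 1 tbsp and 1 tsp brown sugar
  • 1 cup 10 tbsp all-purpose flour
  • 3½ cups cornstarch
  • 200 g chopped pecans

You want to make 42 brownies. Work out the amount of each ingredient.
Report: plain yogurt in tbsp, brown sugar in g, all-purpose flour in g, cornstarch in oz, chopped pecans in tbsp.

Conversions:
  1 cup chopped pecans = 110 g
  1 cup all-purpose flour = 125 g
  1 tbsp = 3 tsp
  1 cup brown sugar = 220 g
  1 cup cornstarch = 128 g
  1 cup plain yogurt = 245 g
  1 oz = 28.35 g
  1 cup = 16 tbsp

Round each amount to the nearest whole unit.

plain yogurt: 82 tbsp; brown sugar: 77 g; all-purpose flour: 853 g; cornstarch: 66 oz; chopped pecans: 122 tbsp

Scaling factor: 42/10 = 21/5 = 4.2.
plain yogurt: 300 g × 21/5 ÷ 245 g/cup × 16 tbsp/cup ≈ 82 tbsp
brown sugar: (1 tbsp + 1 tsp = 4/3 tbsp) × 21/5 ÷ 16 tbsp/cup × 220 g/cup = 77 g
all-purpose flour: (1 cup + 10 tbsp = 1.625 cup) × 21/5 × 125 g/cup ≈ 853 g
cornstarch: 3.5 cup × 21/5 × 128 g/cup ÷ 28.35 g/oz ≈ 66 oz
chopped pecans: 200 g × 21/5 ÷ 110 g/cup × 16 tbsp/cup ≈ 122 tbsp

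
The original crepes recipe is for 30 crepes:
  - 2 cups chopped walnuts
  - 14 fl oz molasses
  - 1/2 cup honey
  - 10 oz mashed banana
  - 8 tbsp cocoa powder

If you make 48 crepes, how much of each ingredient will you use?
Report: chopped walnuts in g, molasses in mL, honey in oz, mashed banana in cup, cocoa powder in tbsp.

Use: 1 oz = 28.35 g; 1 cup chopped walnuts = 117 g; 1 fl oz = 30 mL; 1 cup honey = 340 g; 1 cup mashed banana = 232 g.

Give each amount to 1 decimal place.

chopped walnuts: 374.4 g; molasses: 672.0 mL; honey: 9.6 oz; mashed banana: 2.0 cup; cocoa powder: 12.8 tbsp

Scaling factor: 48/30 = 8/5 = 1.6.
chopped walnuts: 2 cup × 8/5 × 117 g/cup = 374.4 g
molasses: 14 fl oz × 8/5 × 30 mL/fl oz = 672.0 mL
honey: 0.5 cup × 8/5 × 340 g/cup ÷ 28.35 g/oz ≈ 9.6 oz
mashed banana: 10 oz × 8/5 × 28.35 g/oz ÷ 232 g/cup ≈ 2.0 cup
cocoa powder: 8 tbsp × 8/5 = 12.8 tbsp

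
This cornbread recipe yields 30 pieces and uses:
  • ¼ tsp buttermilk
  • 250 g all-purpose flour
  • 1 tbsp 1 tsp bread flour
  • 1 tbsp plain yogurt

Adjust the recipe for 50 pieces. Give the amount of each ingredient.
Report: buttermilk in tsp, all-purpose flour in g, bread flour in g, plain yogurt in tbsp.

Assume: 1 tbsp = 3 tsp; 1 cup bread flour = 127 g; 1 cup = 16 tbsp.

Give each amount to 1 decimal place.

Scaling factor: 50/30 = 5/3.
buttermilk: 0.25 tsp × 5/3 ≈ 0.4 tsp
all-purpose flour: 250 g × 5/3 ≈ 416.7 g
bread flour: (1 tbsp + 1 tsp = 4/3 tbsp) × 5/3 ÷ 16 tbsp/cup × 127 g/cup ≈ 17.6 g
plain yogurt: 1 tbsp × 5/3 ≈ 1.7 tbsp

buttermilk: 0.4 tsp; all-purpose flour: 416.7 g; bread flour: 17.6 g; plain yogurt: 1.7 tbsp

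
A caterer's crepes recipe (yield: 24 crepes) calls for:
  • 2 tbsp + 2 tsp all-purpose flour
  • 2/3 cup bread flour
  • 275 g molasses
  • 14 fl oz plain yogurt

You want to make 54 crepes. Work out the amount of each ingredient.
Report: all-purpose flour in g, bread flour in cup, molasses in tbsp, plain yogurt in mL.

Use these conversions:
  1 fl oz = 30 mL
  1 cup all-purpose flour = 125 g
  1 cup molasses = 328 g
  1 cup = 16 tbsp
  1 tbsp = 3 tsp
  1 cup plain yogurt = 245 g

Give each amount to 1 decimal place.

all-purpose flour: 46.9 g; bread flour: 1.5 cup; molasses: 30.2 tbsp; plain yogurt: 945.0 mL

Scaling factor: 54/24 = 9/4 = 2.25.
all-purpose flour: (2 tbsp + 2 tsp = 8/3 tbsp) × 9/4 ÷ 16 tbsp/cup × 125 g/cup ≈ 46.9 g
bread flour: 2/3 cup × 9/4 = 1.5 cup
molasses: 275 g × 9/4 ÷ 328 g/cup × 16 tbsp/cup ≈ 30.2 tbsp
plain yogurt: 14 fl oz × 9/4 × 30 mL/fl oz = 945.0 mL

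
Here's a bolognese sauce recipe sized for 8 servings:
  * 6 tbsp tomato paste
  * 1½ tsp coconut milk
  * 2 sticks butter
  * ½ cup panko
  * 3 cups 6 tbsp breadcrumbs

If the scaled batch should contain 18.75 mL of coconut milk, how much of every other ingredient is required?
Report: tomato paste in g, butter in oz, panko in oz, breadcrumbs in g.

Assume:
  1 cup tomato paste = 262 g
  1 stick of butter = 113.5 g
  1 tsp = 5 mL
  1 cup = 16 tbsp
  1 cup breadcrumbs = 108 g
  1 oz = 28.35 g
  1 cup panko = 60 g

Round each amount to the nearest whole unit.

tomato paste: 246 g; butter: 20 oz; panko: 3 oz; breadcrumbs: 911 g

The original recipe has 7.5 mL of coconut milk, so the scaling factor is 18.75 ÷ 7.5 = 5/2 = 2.5.
tomato paste: 6 tbsp × 5/2 ÷ 16 tbsp/cup × 262 g/cup ≈ 246 g
butter: 2 stick × 5/2 × 113.5 g/stick ÷ 28.35 g/oz ≈ 20 oz
panko: 0.5 cup × 5/2 × 60 g/cup ÷ 28.35 g/oz ≈ 3 oz
breadcrumbs: (3 cup + 6 tbsp = 3.375 cup) × 5/2 × 108 g/cup ≈ 911 g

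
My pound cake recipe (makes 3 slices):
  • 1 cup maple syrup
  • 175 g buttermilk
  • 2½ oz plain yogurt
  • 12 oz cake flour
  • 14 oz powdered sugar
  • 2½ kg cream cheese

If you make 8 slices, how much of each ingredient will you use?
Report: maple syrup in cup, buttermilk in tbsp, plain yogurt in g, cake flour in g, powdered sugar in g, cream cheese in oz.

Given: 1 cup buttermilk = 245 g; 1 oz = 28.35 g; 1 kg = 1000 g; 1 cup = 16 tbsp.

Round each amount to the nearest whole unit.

maple syrup: 3 cup; buttermilk: 30 tbsp; plain yogurt: 189 g; cake flour: 907 g; powdered sugar: 1058 g; cream cheese: 235 oz

Scaling factor: 8/3.
maple syrup: 1 cup × 8/3 ≈ 3 cup
buttermilk: 175 g × 8/3 ÷ 245 g/cup × 16 tbsp/cup ≈ 30 tbsp
plain yogurt: 2.5 oz × 8/3 × 28.35 g/oz = 189 g
cake flour: 12 oz × 8/3 × 28.35 g/oz ≈ 907 g
powdered sugar: 14 oz × 8/3 × 28.35 g/oz ≈ 1058 g
cream cheese: 2.5 kg × 8/3 × 1000 g/kg ÷ 28.35 g/oz ≈ 235 oz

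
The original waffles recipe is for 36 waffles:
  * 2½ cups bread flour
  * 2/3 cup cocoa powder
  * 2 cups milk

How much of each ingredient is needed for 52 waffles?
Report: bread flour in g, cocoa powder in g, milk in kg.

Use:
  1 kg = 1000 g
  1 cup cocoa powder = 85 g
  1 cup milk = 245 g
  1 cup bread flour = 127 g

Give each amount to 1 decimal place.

Scaling factor: 52/36 = 13/9.
bread flour: 2.5 cup × 13/9 × 127 g/cup ≈ 458.6 g
cocoa powder: 2/3 cup × 13/9 × 85 g/cup ≈ 81.9 g
milk: 2 cup × 13/9 × 245 g/cup ÷ 1000 g/kg ≈ 0.7 kg

bread flour: 458.6 g; cocoa powder: 81.9 g; milk: 0.7 kg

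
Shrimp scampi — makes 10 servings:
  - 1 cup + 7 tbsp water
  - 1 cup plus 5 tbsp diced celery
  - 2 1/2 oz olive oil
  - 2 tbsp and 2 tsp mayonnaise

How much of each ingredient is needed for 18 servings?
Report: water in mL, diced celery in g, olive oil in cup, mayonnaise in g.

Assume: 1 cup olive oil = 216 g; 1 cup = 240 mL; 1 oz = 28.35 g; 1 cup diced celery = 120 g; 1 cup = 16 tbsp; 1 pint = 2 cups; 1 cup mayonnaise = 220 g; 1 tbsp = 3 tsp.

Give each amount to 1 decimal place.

water: 621.0 mL; diced celery: 283.5 g; olive oil: 0.6 cup; mayonnaise: 66.0 g

Scaling factor: 18/10 = 9/5 = 1.8.
water: (1 cup + 7 tbsp = 1.4375 cup) × 9/5 × 240 mL/cup = 621.0 mL
diced celery: (1 cup + 5 tbsp = 1.3125 cup) × 9/5 × 120 g/cup = 283.5 g
olive oil: 2.5 oz × 9/5 × 28.35 g/oz ÷ 216 g/cup ≈ 0.6 cup
mayonnaise: (2 tbsp + 2 tsp = 8/3 tbsp) × 9/5 ÷ 16 tbsp/cup × 220 g/cup = 66.0 g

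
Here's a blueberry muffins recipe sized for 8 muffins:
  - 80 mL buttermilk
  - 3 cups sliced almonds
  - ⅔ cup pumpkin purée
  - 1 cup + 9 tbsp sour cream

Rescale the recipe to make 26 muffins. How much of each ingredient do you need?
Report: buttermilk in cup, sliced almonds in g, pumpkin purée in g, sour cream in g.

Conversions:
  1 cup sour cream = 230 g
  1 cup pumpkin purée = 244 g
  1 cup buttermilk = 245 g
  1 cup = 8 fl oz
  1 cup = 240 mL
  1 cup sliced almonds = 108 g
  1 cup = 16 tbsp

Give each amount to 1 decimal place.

Scaling factor: 26/8 = 13/4 = 3.25.
buttermilk: 80 mL × 13/4 ÷ 240 mL/cup ≈ 1.1 cup
sliced almonds: 3 cup × 13/4 × 108 g/cup = 1053.0 g
pumpkin purée: 2/3 cup × 13/4 × 244 g/cup ≈ 528.7 g
sour cream: (1 cup + 9 tbsp = 1.5625 cup) × 13/4 × 230 g/cup ≈ 1168.0 g

buttermilk: 1.1 cup; sliced almonds: 1053.0 g; pumpkin purée: 528.7 g; sour cream: 1168.0 g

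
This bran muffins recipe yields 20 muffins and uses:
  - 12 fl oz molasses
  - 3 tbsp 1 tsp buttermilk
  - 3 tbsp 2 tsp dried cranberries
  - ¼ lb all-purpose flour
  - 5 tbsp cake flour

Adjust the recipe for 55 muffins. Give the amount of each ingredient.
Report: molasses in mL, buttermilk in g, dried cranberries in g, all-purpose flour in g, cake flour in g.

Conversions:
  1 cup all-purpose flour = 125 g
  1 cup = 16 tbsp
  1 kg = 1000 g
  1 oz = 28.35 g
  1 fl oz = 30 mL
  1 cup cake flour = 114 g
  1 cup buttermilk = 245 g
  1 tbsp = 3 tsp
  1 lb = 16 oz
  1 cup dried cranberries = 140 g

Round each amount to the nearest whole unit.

Scaling factor: 55/20 = 11/4 = 2.75.
molasses: 12 fl oz × 11/4 × 30 mL/fl oz = 990 mL
buttermilk: (3 tbsp + 1 tsp = 10/3 tbsp) × 11/4 ÷ 16 tbsp/cup × 245 g/cup ≈ 140 g
dried cranberries: (3 tbsp + 2 tsp = 11/3 tbsp) × 11/4 ÷ 16 tbsp/cup × 140 g/cup ≈ 88 g
all-purpose flour: 0.25 lb × 11/4 × 16 oz/lb × 28.35 g/oz ≈ 312 g
cake flour: 5 tbsp × 11/4 ÷ 16 tbsp/cup × 114 g/cup ≈ 98 g

molasses: 990 mL; buttermilk: 140 g; dried cranberries: 88 g; all-purpose flour: 312 g; cake flour: 98 g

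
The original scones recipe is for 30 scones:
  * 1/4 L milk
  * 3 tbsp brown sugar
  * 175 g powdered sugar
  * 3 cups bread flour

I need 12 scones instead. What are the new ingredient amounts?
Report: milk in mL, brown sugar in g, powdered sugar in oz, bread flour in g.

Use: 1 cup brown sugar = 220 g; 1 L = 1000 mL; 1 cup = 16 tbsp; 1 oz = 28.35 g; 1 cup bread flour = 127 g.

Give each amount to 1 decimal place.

Scaling factor: 12/30 = 2/5 = 0.4.
milk: 0.25 L × 2/5 × 1000 mL/L = 100.0 mL
brown sugar: 3 tbsp × 2/5 ÷ 16 tbsp/cup × 220 g/cup = 16.5 g
powdered sugar: 175 g × 2/5 ÷ 28.35 g/oz ≈ 2.5 oz
bread flour: 3 cup × 2/5 × 127 g/cup = 152.4 g

milk: 100.0 mL; brown sugar: 16.5 g; powdered sugar: 2.5 oz; bread flour: 152.4 g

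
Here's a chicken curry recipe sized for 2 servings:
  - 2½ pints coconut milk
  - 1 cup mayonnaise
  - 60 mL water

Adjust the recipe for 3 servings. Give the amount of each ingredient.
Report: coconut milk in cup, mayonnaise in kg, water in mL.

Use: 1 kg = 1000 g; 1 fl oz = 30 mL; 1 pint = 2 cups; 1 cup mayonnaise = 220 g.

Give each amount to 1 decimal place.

Scaling factor: 3/2 = 1.5.
coconut milk: 2.5 pint × 3/2 × 2 cup/pint = 7.5 cup
mayonnaise: 1 cup × 3/2 × 220 g/cup ÷ 1000 g/kg ≈ 0.3 kg
water: 60 mL × 3/2 = 90.0 mL

coconut milk: 7.5 cup; mayonnaise: 0.3 kg; water: 90.0 mL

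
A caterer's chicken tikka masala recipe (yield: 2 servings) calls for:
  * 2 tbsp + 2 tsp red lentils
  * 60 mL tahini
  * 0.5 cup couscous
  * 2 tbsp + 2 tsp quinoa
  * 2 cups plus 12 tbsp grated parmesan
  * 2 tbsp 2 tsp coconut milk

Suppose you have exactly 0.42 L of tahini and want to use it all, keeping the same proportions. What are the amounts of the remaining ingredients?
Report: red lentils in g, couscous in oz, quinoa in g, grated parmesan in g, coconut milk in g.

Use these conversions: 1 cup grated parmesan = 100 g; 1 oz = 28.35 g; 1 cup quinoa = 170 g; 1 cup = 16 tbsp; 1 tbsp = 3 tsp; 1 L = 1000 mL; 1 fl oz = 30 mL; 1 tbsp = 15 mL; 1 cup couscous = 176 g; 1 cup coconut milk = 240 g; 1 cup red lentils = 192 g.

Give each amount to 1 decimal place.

The original recipe has 0.06 L of tahini, so the scaling factor is 0.42 ÷ 0.06 = 7.
red lentils: (2 tbsp + 2 tsp = 8/3 tbsp) × 7 ÷ 16 tbsp/cup × 192 g/cup = 224.0 g
couscous: 0.5 cup × 7 × 176 g/cup ÷ 28.35 g/oz ≈ 21.7 oz
quinoa: (2 tbsp + 2 tsp = 8/3 tbsp) × 7 ÷ 16 tbsp/cup × 170 g/cup ≈ 198.3 g
grated parmesan: (2 cup + 12 tbsp = 2.75 cup) × 7 × 100 g/cup = 1925.0 g
coconut milk: (2 tbsp + 2 tsp = 8/3 tbsp) × 7 ÷ 16 tbsp/cup × 240 g/cup = 280.0 g

red lentils: 224.0 g; couscous: 21.7 oz; quinoa: 198.3 g; grated parmesan: 1925.0 g; coconut milk: 280.0 g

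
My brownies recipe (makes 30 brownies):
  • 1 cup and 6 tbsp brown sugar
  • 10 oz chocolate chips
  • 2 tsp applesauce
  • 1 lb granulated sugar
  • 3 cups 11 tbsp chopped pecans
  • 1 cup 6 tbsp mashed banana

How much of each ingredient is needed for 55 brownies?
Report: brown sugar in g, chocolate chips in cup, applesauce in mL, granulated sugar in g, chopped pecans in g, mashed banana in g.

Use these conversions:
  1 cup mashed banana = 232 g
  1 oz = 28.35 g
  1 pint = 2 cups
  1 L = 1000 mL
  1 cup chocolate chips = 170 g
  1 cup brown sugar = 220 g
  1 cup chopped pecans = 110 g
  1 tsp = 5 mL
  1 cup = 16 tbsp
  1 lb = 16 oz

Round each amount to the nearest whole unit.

brown sugar: 555 g; chocolate chips: 3 cup; applesauce: 18 mL; granulated sugar: 832 g; chopped pecans: 744 g; mashed banana: 585 g

Scaling factor: 55/30 = 11/6.
brown sugar: (1 cup + 6 tbsp = 1.375 cup) × 11/6 × 220 g/cup ≈ 555 g
chocolate chips: 10 oz × 11/6 × 28.35 g/oz ÷ 170 g/cup ≈ 3 cup
applesauce: 2 tsp × 11/6 × 5 mL/tsp ≈ 18 mL
granulated sugar: 1 lb × 11/6 × 16 oz/lb × 28.35 g/oz ≈ 832 g
chopped pecans: (3 cup + 11 tbsp = 3.6875 cup) × 11/6 × 110 g/cup ≈ 744 g
mashed banana: (1 cup + 6 tbsp = 1.375 cup) × 11/6 × 232 g/cup ≈ 585 g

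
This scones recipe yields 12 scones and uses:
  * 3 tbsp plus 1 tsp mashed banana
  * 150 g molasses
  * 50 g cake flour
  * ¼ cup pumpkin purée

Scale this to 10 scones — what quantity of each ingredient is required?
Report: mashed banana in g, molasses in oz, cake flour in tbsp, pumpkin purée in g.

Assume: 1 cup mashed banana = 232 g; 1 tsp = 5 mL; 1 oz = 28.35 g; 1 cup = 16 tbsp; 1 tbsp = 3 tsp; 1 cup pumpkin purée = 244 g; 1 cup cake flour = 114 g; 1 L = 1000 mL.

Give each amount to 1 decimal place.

Scaling factor: 10/12 = 5/6.
mashed banana: (3 tbsp + 1 tsp = 10/3 tbsp) × 5/6 ÷ 16 tbsp/cup × 232 g/cup ≈ 40.3 g
molasses: 150 g × 5/6 ÷ 28.35 g/oz ≈ 4.4 oz
cake flour: 50 g × 5/6 ÷ 114 g/cup × 16 tbsp/cup ≈ 5.8 tbsp
pumpkin purée: 0.25 cup × 5/6 × 244 g/cup ≈ 50.8 g

mashed banana: 40.3 g; molasses: 4.4 oz; cake flour: 5.8 tbsp; pumpkin purée: 50.8 g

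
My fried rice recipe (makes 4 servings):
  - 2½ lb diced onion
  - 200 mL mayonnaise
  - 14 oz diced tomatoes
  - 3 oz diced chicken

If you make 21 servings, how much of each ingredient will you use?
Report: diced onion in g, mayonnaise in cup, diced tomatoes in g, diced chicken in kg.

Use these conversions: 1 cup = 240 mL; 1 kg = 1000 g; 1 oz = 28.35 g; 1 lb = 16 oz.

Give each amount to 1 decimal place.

Scaling factor: 21/4 = 5.25.
diced onion: 2.5 lb × 21/4 × 16 oz/lb × 28.35 g/oz = 5953.5 g
mayonnaise: 200 mL × 21/4 ÷ 240 mL/cup ≈ 4.4 cup
diced tomatoes: 14 oz × 21/4 × 28.35 g/oz ≈ 2083.7 g
diced chicken: 3 oz × 21/4 × 28.35 g/oz ÷ 1000 g/kg ≈ 0.4 kg

diced onion: 5953.5 g; mayonnaise: 4.4 cup; diced tomatoes: 2083.7 g; diced chicken: 0.4 kg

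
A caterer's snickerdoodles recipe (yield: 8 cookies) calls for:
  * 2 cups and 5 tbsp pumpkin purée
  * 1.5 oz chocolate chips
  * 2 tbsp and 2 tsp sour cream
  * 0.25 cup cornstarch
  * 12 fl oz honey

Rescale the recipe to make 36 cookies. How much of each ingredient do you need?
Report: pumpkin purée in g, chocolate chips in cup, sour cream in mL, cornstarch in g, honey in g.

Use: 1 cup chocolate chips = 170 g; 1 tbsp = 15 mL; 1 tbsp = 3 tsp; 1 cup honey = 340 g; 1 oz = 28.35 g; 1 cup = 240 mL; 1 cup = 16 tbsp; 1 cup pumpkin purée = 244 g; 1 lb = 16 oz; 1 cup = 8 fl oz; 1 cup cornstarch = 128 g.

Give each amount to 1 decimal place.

pumpkin purée: 2539.1 g; chocolate chips: 1.1 cup; sour cream: 180.0 mL; cornstarch: 144.0 g; honey: 2295.0 g

Scaling factor: 36/8 = 9/2 = 4.5.
pumpkin purée: (2 cup + 5 tbsp = 2.3125 cup) × 9/2 × 244 g/cup ≈ 2539.1 g
chocolate chips: 1.5 oz × 9/2 × 28.35 g/oz ÷ 170 g/cup ≈ 1.1 cup
sour cream: (2 tbsp + 2 tsp = 8/3 tbsp) × 9/2 × 15 mL/tbsp = 180.0 mL
cornstarch: 0.25 cup × 9/2 × 128 g/cup = 144.0 g
honey: 12 fl oz × 9/2 ÷ 8 fl oz/cup × 340 g/cup = 2295.0 g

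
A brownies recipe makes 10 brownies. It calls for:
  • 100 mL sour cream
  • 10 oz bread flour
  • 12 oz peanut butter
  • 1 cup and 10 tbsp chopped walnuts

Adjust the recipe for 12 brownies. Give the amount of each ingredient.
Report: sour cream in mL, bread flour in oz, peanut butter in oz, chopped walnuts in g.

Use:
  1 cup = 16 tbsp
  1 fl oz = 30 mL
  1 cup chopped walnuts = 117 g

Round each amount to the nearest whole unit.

sour cream: 120 mL; bread flour: 12 oz; peanut butter: 14 oz; chopped walnuts: 228 g

Scaling factor: 12/10 = 6/5 = 1.2.
sour cream: 100 mL × 6/5 = 120 mL
bread flour: 10 oz × 6/5 = 12 oz
peanut butter: 12 oz × 6/5 ≈ 14 oz
chopped walnuts: (1 cup + 10 tbsp = 1.625 cup) × 6/5 × 117 g/cup ≈ 228 g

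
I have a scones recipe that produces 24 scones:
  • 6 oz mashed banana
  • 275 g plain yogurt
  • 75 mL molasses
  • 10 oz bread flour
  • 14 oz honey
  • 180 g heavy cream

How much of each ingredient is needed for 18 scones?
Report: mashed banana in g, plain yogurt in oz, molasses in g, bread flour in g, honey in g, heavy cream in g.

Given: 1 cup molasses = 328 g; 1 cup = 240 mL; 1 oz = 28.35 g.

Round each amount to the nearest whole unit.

Scaling factor: 18/24 = 3/4 = 0.75.
mashed banana: 6 oz × 3/4 × 28.35 g/oz ≈ 128 g
plain yogurt: 275 g × 3/4 ÷ 28.35 g/oz ≈ 7 oz
molasses: 75 mL × 3/4 ÷ 240 mL/cup × 328 g/cup ≈ 77 g
bread flour: 10 oz × 3/4 × 28.35 g/oz ≈ 213 g
honey: 14 oz × 3/4 × 28.35 g/oz ≈ 298 g
heavy cream: 180 g × 3/4 = 135 g

mashed banana: 128 g; plain yogurt: 7 oz; molasses: 77 g; bread flour: 213 g; honey: 298 g; heavy cream: 135 g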